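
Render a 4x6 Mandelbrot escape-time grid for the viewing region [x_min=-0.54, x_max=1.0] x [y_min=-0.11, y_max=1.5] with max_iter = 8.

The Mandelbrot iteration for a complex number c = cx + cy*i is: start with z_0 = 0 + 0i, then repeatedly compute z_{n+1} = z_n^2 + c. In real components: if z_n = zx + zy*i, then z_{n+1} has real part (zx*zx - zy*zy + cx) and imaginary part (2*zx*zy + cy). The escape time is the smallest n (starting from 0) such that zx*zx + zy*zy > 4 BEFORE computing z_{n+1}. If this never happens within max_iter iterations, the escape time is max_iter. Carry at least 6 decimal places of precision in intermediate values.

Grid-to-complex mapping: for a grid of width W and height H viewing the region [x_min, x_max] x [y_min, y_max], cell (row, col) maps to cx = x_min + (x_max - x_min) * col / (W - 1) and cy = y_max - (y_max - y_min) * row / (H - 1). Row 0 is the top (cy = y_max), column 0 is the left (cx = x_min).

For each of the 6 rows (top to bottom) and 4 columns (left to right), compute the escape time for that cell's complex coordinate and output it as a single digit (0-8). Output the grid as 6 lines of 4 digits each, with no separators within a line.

(row=0, col=0): c = -0.5400 + 1.5000i → escape time 2
(row=0, col=1): c = -0.0267 + 1.5000i → escape time 2
(row=0, col=2): c = 0.4867 + 1.5000i → escape time 2
(row=0, col=3): c = 1.0000 + 1.5000i → escape time 2
(row=1, col=0): c = -0.5400 + 1.1780i → escape time 3
(row=1, col=1): c = -0.0267 + 1.1780i → escape time 3
(row=1, col=2): c = 0.4867 + 1.1780i → escape time 2
(row=1, col=3): c = 1.0000 + 1.1780i → escape time 2
(row=2, col=0): c = -0.5400 + 0.8560i → escape time 4
(row=2, col=1): c = -0.0267 + 0.8560i → escape time 8
(row=2, col=2): c = 0.4867 + 0.8560i → escape time 3
(row=2, col=3): c = 1.0000 + 0.8560i → escape time 2
(row=3, col=0): c = -0.5400 + 0.5340i → escape time 8
(row=3, col=1): c = -0.0267 + 0.5340i → escape time 8
(row=3, col=2): c = 0.4867 + 0.5340i → escape time 5
(row=3, col=3): c = 1.0000 + 0.5340i → escape time 2
(row=4, col=0): c = -0.5400 + 0.2120i → escape time 8
(row=4, col=1): c = -0.0267 + 0.2120i → escape time 8
(row=4, col=2): c = 0.4867 + 0.2120i → escape time 5
(row=4, col=3): c = 1.0000 + 0.2120i → escape time 2
(row=5, col=0): c = -0.5400 + -0.1100i → escape time 8
(row=5, col=1): c = -0.0267 + -0.1100i → escape time 8
(row=5, col=2): c = 0.4867 + -0.1100i → escape time 5
(row=5, col=3): c = 1.0000 + -0.1100i → escape time 2

Answer: 2222
3322
4832
8852
8852
8852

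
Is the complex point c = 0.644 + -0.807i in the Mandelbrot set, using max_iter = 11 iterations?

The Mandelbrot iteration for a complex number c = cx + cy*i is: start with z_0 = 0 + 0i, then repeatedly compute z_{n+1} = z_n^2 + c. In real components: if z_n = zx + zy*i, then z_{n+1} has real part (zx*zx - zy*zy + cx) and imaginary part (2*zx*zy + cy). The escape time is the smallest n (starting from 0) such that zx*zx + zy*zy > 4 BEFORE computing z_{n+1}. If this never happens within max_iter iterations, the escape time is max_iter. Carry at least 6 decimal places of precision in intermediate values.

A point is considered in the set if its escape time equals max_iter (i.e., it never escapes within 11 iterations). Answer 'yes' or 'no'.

Answer: no

Derivation:
z_0 = 0 + 0i, c = 0.6440 + -0.8070i
Iter 1: z = 0.6440 + -0.8070i, |z|^2 = 1.0660
Iter 2: z = 0.4075 + -1.8464i, |z|^2 = 3.5753
Iter 3: z = -2.5992 + -2.3118i, |z|^2 = 12.1002
Escaped at iteration 3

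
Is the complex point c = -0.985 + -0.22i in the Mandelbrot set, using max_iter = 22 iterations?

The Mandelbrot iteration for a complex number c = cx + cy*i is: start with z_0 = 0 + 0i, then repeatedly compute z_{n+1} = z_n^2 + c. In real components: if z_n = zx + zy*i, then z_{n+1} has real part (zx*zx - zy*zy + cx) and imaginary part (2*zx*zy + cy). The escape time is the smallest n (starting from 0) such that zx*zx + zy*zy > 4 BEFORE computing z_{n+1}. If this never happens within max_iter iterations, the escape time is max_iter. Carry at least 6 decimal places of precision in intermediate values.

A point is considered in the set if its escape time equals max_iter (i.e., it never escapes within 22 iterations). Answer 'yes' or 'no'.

z_0 = 0 + 0i, c = -0.9850 + -0.2200i
Iter 1: z = -0.9850 + -0.2200i, |z|^2 = 1.0186
Iter 2: z = -0.0632 + 0.2134i, |z|^2 = 0.0495
Iter 3: z = -1.0265 + -0.2470i, |z|^2 = 1.1148
Iter 4: z = 0.0078 + 0.2870i, |z|^2 = 0.0825
Iter 5: z = -1.0673 + -0.2155i, |z|^2 = 1.1856
Iter 6: z = 0.1077 + 0.2401i, |z|^2 = 0.0692
Iter 7: z = -1.0310 + -0.1683i, |z|^2 = 1.0913
Iter 8: z = 0.0497 + 0.1270i, |z|^2 = 0.0186
Iter 9: z = -0.9987 + -0.2074i, |z|^2 = 1.0403
Iter 10: z = -0.0307 + 0.1942i, |z|^2 = 0.0387
Iter 11: z = -1.0218 + -0.2319i, |z|^2 = 1.0978
Iter 12: z = 0.0052 + 0.2539i, |z|^2 = 0.0645
Iter 13: z = -1.0495 + -0.2173i, |z|^2 = 1.1486
Iter 14: z = 0.0691 + 0.2362i, |z|^2 = 0.0606
Iter 15: z = -1.0360 + -0.1873i, |z|^2 = 1.1084
Iter 16: z = 0.0532 + 0.1682i, |z|^2 = 0.0311
Iter 17: z = -1.0105 + -0.2021i, |z|^2 = 1.0619
Iter 18: z = -0.0048 + 0.1884i, |z|^2 = 0.0355
Iter 19: z = -1.0205 + -0.2218i, |z|^2 = 1.0906
Iter 20: z = 0.0072 + 0.2327i, |z|^2 = 0.0542
Iter 21: z = -1.0391 + -0.2167i, |z|^2 = 1.1267
Did not escape in 22 iterations → in set

Answer: yes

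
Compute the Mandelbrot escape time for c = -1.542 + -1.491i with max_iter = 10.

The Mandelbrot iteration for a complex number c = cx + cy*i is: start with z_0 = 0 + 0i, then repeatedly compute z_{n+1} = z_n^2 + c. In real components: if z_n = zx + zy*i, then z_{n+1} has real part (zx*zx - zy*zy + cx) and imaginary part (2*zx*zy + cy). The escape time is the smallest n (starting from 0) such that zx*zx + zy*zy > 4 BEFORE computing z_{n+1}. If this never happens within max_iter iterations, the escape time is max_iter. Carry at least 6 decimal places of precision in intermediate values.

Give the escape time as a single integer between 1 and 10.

z_0 = 0 + 0i, c = -1.5420 + -1.4910i
Iter 1: z = -1.5420 + -1.4910i, |z|^2 = 4.6008
Escaped at iteration 1

Answer: 1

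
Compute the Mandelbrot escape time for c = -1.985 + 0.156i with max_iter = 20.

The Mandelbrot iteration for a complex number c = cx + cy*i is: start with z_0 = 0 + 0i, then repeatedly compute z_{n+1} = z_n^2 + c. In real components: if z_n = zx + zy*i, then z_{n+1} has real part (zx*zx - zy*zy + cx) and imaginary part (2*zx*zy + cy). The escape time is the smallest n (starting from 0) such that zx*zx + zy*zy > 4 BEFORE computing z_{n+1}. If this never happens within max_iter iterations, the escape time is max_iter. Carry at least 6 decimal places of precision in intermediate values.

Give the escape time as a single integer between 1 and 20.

z_0 = 0 + 0i, c = -1.9850 + 0.1560i
Iter 1: z = -1.9850 + 0.1560i, |z|^2 = 3.9646
Iter 2: z = 1.9309 + -0.4633i, |z|^2 = 3.9430
Iter 3: z = 1.5287 + -1.6332i, |z|^2 = 5.0043
Escaped at iteration 3

Answer: 3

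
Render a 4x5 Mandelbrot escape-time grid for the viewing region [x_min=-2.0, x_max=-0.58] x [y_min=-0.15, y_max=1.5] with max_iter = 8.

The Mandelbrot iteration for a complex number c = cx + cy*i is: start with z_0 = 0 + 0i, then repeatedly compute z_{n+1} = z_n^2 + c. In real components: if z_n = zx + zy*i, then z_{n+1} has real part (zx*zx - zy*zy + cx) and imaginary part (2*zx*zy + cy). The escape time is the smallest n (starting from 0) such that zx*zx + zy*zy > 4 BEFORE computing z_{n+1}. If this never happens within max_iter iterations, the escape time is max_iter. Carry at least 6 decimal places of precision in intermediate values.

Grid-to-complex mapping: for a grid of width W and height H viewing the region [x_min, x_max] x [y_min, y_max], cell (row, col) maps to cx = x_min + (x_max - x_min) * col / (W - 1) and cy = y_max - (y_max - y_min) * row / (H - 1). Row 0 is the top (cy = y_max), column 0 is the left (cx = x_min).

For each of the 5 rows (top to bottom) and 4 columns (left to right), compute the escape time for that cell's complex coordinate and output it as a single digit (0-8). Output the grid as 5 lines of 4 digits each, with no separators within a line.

Answer: 1122
1233
1348
1588
1588

Derivation:
(row=0, col=0): c = -2.0000 + 1.5000i → escape time 1
(row=0, col=1): c = -1.5267 + 1.5000i → escape time 1
(row=0, col=2): c = -1.0533 + 1.5000i → escape time 2
(row=0, col=3): c = -0.5800 + 1.5000i → escape time 2
(row=1, col=0): c = -2.0000 + 1.0875i → escape time 1
(row=1, col=1): c = -1.5267 + 1.0875i → escape time 2
(row=1, col=2): c = -1.0533 + 1.0875i → escape time 3
(row=1, col=3): c = -0.5800 + 1.0875i → escape time 3
(row=2, col=0): c = -2.0000 + 0.6750i → escape time 1
(row=2, col=1): c = -1.5267 + 0.6750i → escape time 3
(row=2, col=2): c = -1.0533 + 0.6750i → escape time 4
(row=2, col=3): c = -0.5800 + 0.6750i → escape time 8
(row=3, col=0): c = -2.0000 + 0.2625i → escape time 1
(row=3, col=1): c = -1.5267 + 0.2625i → escape time 5
(row=3, col=2): c = -1.0533 + 0.2625i → escape time 8
(row=3, col=3): c = -0.5800 + 0.2625i → escape time 8
(row=4, col=0): c = -2.0000 + -0.1500i → escape time 1
(row=4, col=1): c = -1.5267 + -0.1500i → escape time 5
(row=4, col=2): c = -1.0533 + -0.1500i → escape time 8
(row=4, col=3): c = -0.5800 + -0.1500i → escape time 8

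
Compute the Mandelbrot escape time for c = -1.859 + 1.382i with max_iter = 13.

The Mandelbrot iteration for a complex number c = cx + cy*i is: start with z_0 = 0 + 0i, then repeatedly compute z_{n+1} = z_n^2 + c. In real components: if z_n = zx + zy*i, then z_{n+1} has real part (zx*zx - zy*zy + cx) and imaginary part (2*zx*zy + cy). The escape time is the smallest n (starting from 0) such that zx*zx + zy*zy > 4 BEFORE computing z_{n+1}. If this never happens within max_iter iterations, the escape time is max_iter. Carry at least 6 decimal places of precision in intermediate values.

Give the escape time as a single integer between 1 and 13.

Answer: 1

Derivation:
z_0 = 0 + 0i, c = -1.8590 + 1.3820i
Iter 1: z = -1.8590 + 1.3820i, |z|^2 = 5.3658
Escaped at iteration 1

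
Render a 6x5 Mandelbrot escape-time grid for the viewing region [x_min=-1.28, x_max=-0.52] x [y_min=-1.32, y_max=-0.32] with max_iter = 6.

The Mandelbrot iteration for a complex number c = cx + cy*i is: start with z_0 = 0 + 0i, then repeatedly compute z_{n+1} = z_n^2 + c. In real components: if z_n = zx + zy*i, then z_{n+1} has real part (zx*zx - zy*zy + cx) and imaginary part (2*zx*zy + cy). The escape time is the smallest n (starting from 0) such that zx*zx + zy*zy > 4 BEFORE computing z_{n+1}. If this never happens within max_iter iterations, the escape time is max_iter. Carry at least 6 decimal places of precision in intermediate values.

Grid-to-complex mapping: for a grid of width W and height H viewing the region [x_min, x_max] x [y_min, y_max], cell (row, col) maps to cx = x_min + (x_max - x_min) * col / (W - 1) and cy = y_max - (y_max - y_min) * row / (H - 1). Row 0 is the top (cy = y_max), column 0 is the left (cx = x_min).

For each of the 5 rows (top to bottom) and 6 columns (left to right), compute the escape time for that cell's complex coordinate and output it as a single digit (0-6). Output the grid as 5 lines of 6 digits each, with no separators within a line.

Answer: 666666
345566
333445
333334
222223

Derivation:
(row=0, col=0): c = -1.2800 + -0.3200i → escape time 6
(row=0, col=1): c = -1.1280 + -0.3200i → escape time 6
(row=0, col=2): c = -0.9760 + -0.3200i → escape time 6
(row=0, col=3): c = -0.8240 + -0.3200i → escape time 6
(row=0, col=4): c = -0.6720 + -0.3200i → escape time 6
(row=0, col=5): c = -0.5200 + -0.3200i → escape time 6
(row=1, col=0): c = -1.2800 + -0.5700i → escape time 3
(row=1, col=1): c = -1.1280 + -0.5700i → escape time 4
(row=1, col=2): c = -0.9760 + -0.5700i → escape time 5
(row=1, col=3): c = -0.8240 + -0.5700i → escape time 5
(row=1, col=4): c = -0.6720 + -0.5700i → escape time 6
(row=1, col=5): c = -0.5200 + -0.5700i → escape time 6
(row=2, col=0): c = -1.2800 + -0.8200i → escape time 3
(row=2, col=1): c = -1.1280 + -0.8200i → escape time 3
(row=2, col=2): c = -0.9760 + -0.8200i → escape time 3
(row=2, col=3): c = -0.8240 + -0.8200i → escape time 4
(row=2, col=4): c = -0.6720 + -0.8200i → escape time 4
(row=2, col=5): c = -0.5200 + -0.8200i → escape time 5
(row=3, col=0): c = -1.2800 + -1.0700i → escape time 3
(row=3, col=1): c = -1.1280 + -1.0700i → escape time 3
(row=3, col=2): c = -0.9760 + -1.0700i → escape time 3
(row=3, col=3): c = -0.8240 + -1.0700i → escape time 3
(row=3, col=4): c = -0.6720 + -1.0700i → escape time 3
(row=3, col=5): c = -0.5200 + -1.0700i → escape time 4
(row=4, col=0): c = -1.2800 + -1.3200i → escape time 2
(row=4, col=1): c = -1.1280 + -1.3200i → escape time 2
(row=4, col=2): c = -0.9760 + -1.3200i → escape time 2
(row=4, col=3): c = -0.8240 + -1.3200i → escape time 2
(row=4, col=4): c = -0.6720 + -1.3200i → escape time 2
(row=4, col=5): c = -0.5200 + -1.3200i → escape time 3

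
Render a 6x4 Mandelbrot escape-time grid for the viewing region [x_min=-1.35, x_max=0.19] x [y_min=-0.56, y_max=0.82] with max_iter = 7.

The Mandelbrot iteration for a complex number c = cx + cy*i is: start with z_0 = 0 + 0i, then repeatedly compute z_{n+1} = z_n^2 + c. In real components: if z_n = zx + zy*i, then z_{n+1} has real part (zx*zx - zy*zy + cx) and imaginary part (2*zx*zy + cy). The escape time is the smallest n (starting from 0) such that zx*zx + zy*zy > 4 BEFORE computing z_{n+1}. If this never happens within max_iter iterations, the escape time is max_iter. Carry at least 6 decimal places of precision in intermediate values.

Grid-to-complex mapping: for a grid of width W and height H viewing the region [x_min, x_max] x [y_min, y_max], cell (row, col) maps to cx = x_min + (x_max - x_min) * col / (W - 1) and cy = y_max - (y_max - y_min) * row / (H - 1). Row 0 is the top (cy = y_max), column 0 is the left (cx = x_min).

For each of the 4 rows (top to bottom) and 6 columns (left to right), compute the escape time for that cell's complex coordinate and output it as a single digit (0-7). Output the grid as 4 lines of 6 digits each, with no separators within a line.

(row=0, col=0): c = -1.3500 + 0.8200i → escape time 3
(row=0, col=1): c = -1.0420 + 0.8200i → escape time 3
(row=0, col=2): c = -0.7340 + 0.8200i → escape time 4
(row=0, col=3): c = -0.4260 + 0.8200i → escape time 6
(row=0, col=4): c = -0.1180 + 0.8200i → escape time 7
(row=0, col=5): c = 0.1900 + 0.8200i → escape time 5
(row=1, col=0): c = -1.3500 + 0.3600i → escape time 6
(row=1, col=1): c = -1.0420 + 0.3600i → escape time 7
(row=1, col=2): c = -0.7340 + 0.3600i → escape time 7
(row=1, col=3): c = -0.4260 + 0.3600i → escape time 7
(row=1, col=4): c = -0.1180 + 0.3600i → escape time 7
(row=1, col=5): c = 0.1900 + 0.3600i → escape time 7
(row=2, col=0): c = -1.3500 + -0.1000i → escape time 7
(row=2, col=1): c = -1.0420 + -0.1000i → escape time 7
(row=2, col=2): c = -0.7340 + -0.1000i → escape time 7
(row=2, col=3): c = -0.4260 + -0.1000i → escape time 7
(row=2, col=4): c = -0.1180 + -0.1000i → escape time 7
(row=2, col=5): c = 0.1900 + -0.1000i → escape time 7
(row=3, col=0): c = -1.3500 + -0.5600i → escape time 3
(row=3, col=1): c = -1.0420 + -0.5600i → escape time 5
(row=3, col=2): c = -0.7340 + -0.5600i → escape time 6
(row=3, col=3): c = -0.4260 + -0.5600i → escape time 7
(row=3, col=4): c = -0.1180 + -0.5600i → escape time 7
(row=3, col=5): c = 0.1900 + -0.5600i → escape time 7

Answer: 334675
677777
777777
356777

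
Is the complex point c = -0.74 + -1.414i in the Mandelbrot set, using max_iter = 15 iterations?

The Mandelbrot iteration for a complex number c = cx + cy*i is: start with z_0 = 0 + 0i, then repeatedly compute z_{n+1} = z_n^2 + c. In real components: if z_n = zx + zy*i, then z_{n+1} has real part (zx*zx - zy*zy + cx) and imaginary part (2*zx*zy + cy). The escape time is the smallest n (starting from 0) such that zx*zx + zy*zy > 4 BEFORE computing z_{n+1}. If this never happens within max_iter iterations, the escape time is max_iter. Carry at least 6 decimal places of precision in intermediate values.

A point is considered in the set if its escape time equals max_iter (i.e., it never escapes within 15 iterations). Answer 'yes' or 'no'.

Answer: no

Derivation:
z_0 = 0 + 0i, c = -0.7400 + -1.4140i
Iter 1: z = -0.7400 + -1.4140i, |z|^2 = 2.5470
Iter 2: z = -2.1918 + 0.6787i, |z|^2 = 5.2646
Escaped at iteration 2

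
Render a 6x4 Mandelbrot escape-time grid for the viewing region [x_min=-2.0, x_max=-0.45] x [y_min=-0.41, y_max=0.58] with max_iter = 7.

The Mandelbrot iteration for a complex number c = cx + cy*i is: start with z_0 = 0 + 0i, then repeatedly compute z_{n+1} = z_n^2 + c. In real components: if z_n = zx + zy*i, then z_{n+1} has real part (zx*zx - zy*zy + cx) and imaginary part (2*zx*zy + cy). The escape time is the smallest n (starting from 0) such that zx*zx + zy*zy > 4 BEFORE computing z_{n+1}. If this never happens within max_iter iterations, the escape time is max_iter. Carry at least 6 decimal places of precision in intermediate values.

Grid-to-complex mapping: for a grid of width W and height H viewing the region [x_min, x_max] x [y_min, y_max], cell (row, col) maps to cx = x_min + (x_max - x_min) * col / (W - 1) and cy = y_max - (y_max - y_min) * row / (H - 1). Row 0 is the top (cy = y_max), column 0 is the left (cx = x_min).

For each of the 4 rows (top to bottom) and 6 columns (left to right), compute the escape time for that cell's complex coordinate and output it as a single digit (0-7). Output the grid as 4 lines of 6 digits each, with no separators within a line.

(row=0, col=0): c = -2.0000 + 0.5800i → escape time 1
(row=0, col=1): c = -1.6900 + 0.5800i → escape time 3
(row=0, col=2): c = -1.3800 + 0.5800i → escape time 3
(row=0, col=3): c = -1.0700 + 0.5800i → escape time 4
(row=0, col=4): c = -0.7600 + 0.5800i → escape time 6
(row=0, col=5): c = -0.4500 + 0.5800i → escape time 7
(row=1, col=0): c = -2.0000 + 0.2500i → escape time 1
(row=1, col=1): c = -1.6900 + 0.2500i → escape time 4
(row=1, col=2): c = -1.3800 + 0.2500i → escape time 6
(row=1, col=3): c = -1.0700 + 0.2500i → escape time 7
(row=1, col=4): c = -0.7600 + 0.2500i → escape time 7
(row=1, col=5): c = -0.4500 + 0.2500i → escape time 7
(row=2, col=0): c = -2.0000 + -0.0800i → escape time 1
(row=2, col=1): c = -1.6900 + -0.0800i → escape time 6
(row=2, col=2): c = -1.3800 + -0.0800i → escape time 7
(row=2, col=3): c = -1.0700 + -0.0800i → escape time 7
(row=2, col=4): c = -0.7600 + -0.0800i → escape time 7
(row=2, col=5): c = -0.4500 + -0.0800i → escape time 7
(row=3, col=0): c = -2.0000 + -0.4100i → escape time 1
(row=3, col=1): c = -1.6900 + -0.4100i → escape time 3
(row=3, col=2): c = -1.3800 + -0.4100i → escape time 5
(row=3, col=3): c = -1.0700 + -0.4100i → escape time 6
(row=3, col=4): c = -0.7600 + -0.4100i → escape time 7
(row=3, col=5): c = -0.4500 + -0.4100i → escape time 7

Answer: 133467
146777
167777
135677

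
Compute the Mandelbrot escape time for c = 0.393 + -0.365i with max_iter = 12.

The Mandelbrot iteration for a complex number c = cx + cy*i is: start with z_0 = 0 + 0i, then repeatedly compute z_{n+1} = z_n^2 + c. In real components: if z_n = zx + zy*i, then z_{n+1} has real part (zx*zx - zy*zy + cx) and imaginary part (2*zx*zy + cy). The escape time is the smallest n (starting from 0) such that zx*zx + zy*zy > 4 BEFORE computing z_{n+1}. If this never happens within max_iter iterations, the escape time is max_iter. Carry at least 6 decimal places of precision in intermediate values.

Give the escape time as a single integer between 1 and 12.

z_0 = 0 + 0i, c = 0.3930 + -0.3650i
Iter 1: z = 0.3930 + -0.3650i, |z|^2 = 0.2877
Iter 2: z = 0.4142 + -0.6519i, |z|^2 = 0.5965
Iter 3: z = 0.1396 + -0.9051i, |z|^2 = 0.8386
Iter 4: z = -0.4066 + -0.6177i, |z|^2 = 0.5469
Iter 5: z = 0.1768 + 0.1374i, |z|^2 = 0.0501
Iter 6: z = 0.4054 + -0.3164i, |z|^2 = 0.2645
Iter 7: z = 0.4572 + -0.6215i, |z|^2 = 0.5953
Iter 8: z = 0.2157 + -0.9333i, |z|^2 = 0.9176
Iter 9: z = -0.4316 + -0.7677i, |z|^2 = 0.7756
Iter 10: z = -0.0100 + 0.2976i, |z|^2 = 0.0887
Iter 11: z = 0.3045 + -0.3710i, |z|^2 = 0.2304

Answer: 12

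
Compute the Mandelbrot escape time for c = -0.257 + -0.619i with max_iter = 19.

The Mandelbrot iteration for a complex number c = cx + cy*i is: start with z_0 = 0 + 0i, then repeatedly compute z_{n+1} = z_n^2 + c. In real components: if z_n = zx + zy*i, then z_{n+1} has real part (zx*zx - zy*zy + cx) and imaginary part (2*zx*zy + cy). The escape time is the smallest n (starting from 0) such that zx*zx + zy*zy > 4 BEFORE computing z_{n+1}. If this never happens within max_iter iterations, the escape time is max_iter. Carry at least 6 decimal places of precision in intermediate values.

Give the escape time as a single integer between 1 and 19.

z_0 = 0 + 0i, c = -0.2570 + -0.6190i
Iter 1: z = -0.2570 + -0.6190i, |z|^2 = 0.4492
Iter 2: z = -0.5741 + -0.3008i, |z|^2 = 0.4201
Iter 3: z = -0.0179 + -0.2736i, |z|^2 = 0.0752
Iter 4: z = -0.3315 + -0.6092i, |z|^2 = 0.4810
Iter 5: z = -0.5182 + -0.2151i, |z|^2 = 0.3148
Iter 6: z = -0.0347 + -0.3961i, |z|^2 = 0.1581
Iter 7: z = -0.4127 + -0.5915i, |z|^2 = 0.5202
Iter 8: z = -0.4366 + -0.1308i, |z|^2 = 0.2077
Iter 9: z = -0.0835 + -0.5048i, |z|^2 = 0.2618
Iter 10: z = -0.5049 + -0.5347i, |z|^2 = 0.5408
Iter 11: z = -0.2880 + -0.0791i, |z|^2 = 0.0892
Iter 12: z = -0.1803 + -0.5734i, |z|^2 = 0.3613
Iter 13: z = -0.5533 + -0.4122i, |z|^2 = 0.4761
Iter 14: z = -0.1208 + -0.1628i, |z|^2 = 0.0411
Iter 15: z = -0.2689 + -0.5797i, |z|^2 = 0.4083
Iter 16: z = -0.5207 + -0.3072i, |z|^2 = 0.3655
Iter 17: z = -0.0803 + -0.2991i, |z|^2 = 0.0959
Iter 18: z = -0.3400 + -0.5710i, |z|^2 = 0.4416

Answer: 19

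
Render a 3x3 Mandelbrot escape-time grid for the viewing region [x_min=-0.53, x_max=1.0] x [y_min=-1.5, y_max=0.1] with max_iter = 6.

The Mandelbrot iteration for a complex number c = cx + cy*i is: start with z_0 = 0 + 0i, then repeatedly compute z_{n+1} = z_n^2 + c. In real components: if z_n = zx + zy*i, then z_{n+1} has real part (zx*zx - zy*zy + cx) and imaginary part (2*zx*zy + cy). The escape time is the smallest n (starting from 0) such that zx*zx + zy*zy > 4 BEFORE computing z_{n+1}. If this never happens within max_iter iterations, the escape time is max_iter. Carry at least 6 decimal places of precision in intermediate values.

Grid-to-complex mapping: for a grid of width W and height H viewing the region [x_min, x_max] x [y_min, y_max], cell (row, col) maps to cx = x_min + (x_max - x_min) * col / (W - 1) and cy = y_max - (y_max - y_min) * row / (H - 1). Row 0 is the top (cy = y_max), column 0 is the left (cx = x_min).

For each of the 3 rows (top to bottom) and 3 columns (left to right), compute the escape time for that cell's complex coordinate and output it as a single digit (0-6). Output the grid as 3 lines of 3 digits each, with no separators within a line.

Answer: 662
662
222

Derivation:
(row=0, col=0): c = -0.5300 + 0.1000i → escape time 6
(row=0, col=1): c = 0.2350 + 0.1000i → escape time 6
(row=0, col=2): c = 1.0000 + 0.1000i → escape time 2
(row=1, col=0): c = -0.5300 + -0.7000i → escape time 6
(row=1, col=1): c = 0.2350 + -0.7000i → escape time 6
(row=1, col=2): c = 1.0000 + -0.7000i → escape time 2
(row=2, col=0): c = -0.5300 + -1.5000i → escape time 2
(row=2, col=1): c = 0.2350 + -1.5000i → escape time 2
(row=2, col=2): c = 1.0000 + -1.5000i → escape time 2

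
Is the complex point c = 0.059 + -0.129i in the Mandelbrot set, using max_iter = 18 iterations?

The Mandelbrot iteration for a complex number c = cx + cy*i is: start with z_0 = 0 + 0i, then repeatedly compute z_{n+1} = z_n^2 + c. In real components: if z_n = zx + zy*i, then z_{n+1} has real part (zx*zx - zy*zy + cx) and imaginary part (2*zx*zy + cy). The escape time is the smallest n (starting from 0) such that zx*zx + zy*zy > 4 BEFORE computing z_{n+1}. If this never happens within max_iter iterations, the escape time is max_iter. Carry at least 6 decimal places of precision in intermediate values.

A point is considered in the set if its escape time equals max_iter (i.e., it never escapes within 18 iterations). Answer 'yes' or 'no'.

z_0 = 0 + 0i, c = 0.0590 + -0.1290i
Iter 1: z = 0.0590 + -0.1290i, |z|^2 = 0.0201
Iter 2: z = 0.0458 + -0.1442i, |z|^2 = 0.0229
Iter 3: z = 0.0403 + -0.1422i, |z|^2 = 0.0219
Iter 4: z = 0.0404 + -0.1405i, |z|^2 = 0.0214
Iter 5: z = 0.0409 + -0.1403i, |z|^2 = 0.0214
Iter 6: z = 0.0410 + -0.1405i, |z|^2 = 0.0214
Iter 7: z = 0.0409 + -0.1405i, |z|^2 = 0.0214
Iter 8: z = 0.0409 + -0.1405i, |z|^2 = 0.0214
Iter 9: z = 0.0409 + -0.1405i, |z|^2 = 0.0214
Iter 10: z = 0.0409 + -0.1405i, |z|^2 = 0.0214
Iter 11: z = 0.0409 + -0.1405i, |z|^2 = 0.0214
Iter 12: z = 0.0409 + -0.1405i, |z|^2 = 0.0214
Iter 13: z = 0.0409 + -0.1405i, |z|^2 = 0.0214
Iter 14: z = 0.0409 + -0.1405i, |z|^2 = 0.0214
Iter 15: z = 0.0409 + -0.1405i, |z|^2 = 0.0214
Iter 16: z = 0.0409 + -0.1405i, |z|^2 = 0.0214
Iter 17: z = 0.0409 + -0.1405i, |z|^2 = 0.0214
Did not escape in 18 iterations → in set

Answer: yes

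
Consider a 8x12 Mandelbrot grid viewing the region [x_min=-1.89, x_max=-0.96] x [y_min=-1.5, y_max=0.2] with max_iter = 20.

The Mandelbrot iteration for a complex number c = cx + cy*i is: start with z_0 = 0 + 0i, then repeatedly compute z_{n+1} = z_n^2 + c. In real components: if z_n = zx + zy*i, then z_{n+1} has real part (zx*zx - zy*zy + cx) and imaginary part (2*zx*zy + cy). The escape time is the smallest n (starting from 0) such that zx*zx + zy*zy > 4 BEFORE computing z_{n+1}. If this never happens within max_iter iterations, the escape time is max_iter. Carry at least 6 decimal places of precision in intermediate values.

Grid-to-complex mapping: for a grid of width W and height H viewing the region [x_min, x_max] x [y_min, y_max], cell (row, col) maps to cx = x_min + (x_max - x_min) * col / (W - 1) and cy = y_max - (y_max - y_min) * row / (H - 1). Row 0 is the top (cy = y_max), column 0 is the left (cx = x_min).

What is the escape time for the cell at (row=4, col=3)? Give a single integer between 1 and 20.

Answer: 4

Derivation:
z_0 = 0 + 0i, c = -1.4914 + -0.4182i
Iter 1: z = -1.4914 + -0.4182i, |z|^2 = 2.3992
Iter 2: z = 0.5581 + 0.8292i, |z|^2 = 0.9990
Iter 3: z = -1.8676 + 0.5073i, |z|^2 = 3.7452
Iter 4: z = 1.7390 + -2.3130i, |z|^2 = 8.3741
Escaped at iteration 4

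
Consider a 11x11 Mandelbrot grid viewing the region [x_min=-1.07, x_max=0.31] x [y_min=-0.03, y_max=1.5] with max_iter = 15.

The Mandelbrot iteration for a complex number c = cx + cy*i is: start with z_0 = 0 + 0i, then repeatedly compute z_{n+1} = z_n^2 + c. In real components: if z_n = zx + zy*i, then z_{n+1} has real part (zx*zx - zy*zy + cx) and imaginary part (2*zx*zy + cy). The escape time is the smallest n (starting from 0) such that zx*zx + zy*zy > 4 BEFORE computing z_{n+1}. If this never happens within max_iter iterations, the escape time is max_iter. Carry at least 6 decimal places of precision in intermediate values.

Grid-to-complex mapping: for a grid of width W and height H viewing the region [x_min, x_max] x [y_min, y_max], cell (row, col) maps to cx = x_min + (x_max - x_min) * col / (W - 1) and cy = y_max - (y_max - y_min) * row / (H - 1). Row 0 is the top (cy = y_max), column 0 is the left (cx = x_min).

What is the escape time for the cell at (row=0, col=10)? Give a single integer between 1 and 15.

Answer: 2

Derivation:
z_0 = 0 + 0i, c = 0.3100 + 1.5000i
Iter 1: z = 0.3100 + 1.5000i, |z|^2 = 2.3461
Iter 2: z = -1.8439 + 2.4300i, |z|^2 = 9.3049
Escaped at iteration 2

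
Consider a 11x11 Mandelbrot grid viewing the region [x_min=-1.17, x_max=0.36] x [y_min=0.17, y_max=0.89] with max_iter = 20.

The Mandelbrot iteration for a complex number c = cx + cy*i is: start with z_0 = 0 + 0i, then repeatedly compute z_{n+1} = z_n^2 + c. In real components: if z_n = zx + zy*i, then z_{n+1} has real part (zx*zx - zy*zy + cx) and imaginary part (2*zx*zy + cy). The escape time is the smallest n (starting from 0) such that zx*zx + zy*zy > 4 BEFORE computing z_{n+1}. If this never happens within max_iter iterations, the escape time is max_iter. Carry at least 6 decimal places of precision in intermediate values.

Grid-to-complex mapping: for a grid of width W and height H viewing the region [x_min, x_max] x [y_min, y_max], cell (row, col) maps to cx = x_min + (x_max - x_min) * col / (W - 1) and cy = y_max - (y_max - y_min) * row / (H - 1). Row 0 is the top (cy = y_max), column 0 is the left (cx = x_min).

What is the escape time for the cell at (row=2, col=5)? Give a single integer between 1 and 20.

Answer: 7

Derivation:
z_0 = 0 + 0i, c = -0.4050 + 0.7460i
Iter 1: z = -0.4050 + 0.7460i, |z|^2 = 0.7205
Iter 2: z = -0.7975 + 0.1417i, |z|^2 = 0.6561
Iter 3: z = 0.2109 + 0.5199i, |z|^2 = 0.3148
Iter 4: z = -0.6308 + 0.9653i, |z|^2 = 1.3298
Iter 5: z = -0.9389 + -0.4719i, |z|^2 = 1.1042
Iter 6: z = 0.2537 + 1.6321i, |z|^2 = 2.7282
Iter 7: z = -3.0044 + 1.5743i, |z|^2 = 11.5050
Escaped at iteration 7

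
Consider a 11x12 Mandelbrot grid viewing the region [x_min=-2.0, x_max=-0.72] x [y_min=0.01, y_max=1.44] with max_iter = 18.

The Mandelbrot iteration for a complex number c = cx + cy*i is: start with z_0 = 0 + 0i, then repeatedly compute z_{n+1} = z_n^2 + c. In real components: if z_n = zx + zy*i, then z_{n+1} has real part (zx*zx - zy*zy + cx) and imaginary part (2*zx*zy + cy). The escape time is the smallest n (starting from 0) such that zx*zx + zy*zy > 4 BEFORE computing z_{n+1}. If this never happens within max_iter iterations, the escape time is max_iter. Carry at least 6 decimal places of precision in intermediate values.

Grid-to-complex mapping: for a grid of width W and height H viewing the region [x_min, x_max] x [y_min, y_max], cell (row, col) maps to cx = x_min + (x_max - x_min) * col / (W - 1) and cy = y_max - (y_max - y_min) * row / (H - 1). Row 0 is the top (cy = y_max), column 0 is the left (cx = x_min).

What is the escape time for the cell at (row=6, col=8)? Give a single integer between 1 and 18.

Answer: 4

Derivation:
z_0 = 0 + 0i, c = -0.9760 + 0.6600i
Iter 1: z = -0.9760 + 0.6600i, |z|^2 = 1.3882
Iter 2: z = -0.4590 + -0.6283i, |z|^2 = 0.6055
Iter 3: z = -1.1601 + 1.2368i, |z|^2 = 2.8755
Iter 4: z = -1.1600 + -2.2096i, |z|^2 = 6.2280
Escaped at iteration 4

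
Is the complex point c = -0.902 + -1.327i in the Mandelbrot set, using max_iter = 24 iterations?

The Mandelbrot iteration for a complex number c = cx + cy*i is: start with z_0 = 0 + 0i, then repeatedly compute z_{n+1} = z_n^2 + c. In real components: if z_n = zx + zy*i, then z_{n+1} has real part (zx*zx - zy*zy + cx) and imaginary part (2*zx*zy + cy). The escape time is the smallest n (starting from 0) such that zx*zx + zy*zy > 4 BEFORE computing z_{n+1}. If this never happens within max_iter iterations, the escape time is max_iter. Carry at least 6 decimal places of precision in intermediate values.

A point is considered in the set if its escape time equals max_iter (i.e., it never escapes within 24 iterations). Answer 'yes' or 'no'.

z_0 = 0 + 0i, c = -0.9020 + -1.3270i
Iter 1: z = -0.9020 + -1.3270i, |z|^2 = 2.5745
Iter 2: z = -1.8493 + 1.0669i, |z|^2 = 4.5583
Escaped at iteration 2

Answer: no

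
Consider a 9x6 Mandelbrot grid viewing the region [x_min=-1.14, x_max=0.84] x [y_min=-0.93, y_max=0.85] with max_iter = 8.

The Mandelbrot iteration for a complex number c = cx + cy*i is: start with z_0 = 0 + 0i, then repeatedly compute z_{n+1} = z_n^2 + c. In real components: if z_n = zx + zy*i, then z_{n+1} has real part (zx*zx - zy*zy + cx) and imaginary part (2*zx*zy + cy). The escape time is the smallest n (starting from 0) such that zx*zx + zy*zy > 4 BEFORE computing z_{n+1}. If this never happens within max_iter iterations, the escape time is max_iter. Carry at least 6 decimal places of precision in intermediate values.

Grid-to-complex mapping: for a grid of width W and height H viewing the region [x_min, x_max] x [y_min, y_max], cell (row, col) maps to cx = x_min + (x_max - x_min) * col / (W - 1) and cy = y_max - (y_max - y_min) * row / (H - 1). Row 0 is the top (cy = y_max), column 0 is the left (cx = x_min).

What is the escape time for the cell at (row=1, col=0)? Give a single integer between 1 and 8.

Answer: 5

Derivation:
z_0 = 0 + 0i, c = -1.1400 + 0.4940i
Iter 1: z = -1.1400 + 0.4940i, |z|^2 = 1.5436
Iter 2: z = -0.0844 + -0.6323i, |z|^2 = 0.4070
Iter 3: z = -1.5327 + 0.6008i, |z|^2 = 2.7101
Iter 4: z = 0.8482 + -1.3476i, |z|^2 = 2.5356
Iter 5: z = -2.2366 + -1.7922i, |z|^2 = 8.2145
Escaped at iteration 5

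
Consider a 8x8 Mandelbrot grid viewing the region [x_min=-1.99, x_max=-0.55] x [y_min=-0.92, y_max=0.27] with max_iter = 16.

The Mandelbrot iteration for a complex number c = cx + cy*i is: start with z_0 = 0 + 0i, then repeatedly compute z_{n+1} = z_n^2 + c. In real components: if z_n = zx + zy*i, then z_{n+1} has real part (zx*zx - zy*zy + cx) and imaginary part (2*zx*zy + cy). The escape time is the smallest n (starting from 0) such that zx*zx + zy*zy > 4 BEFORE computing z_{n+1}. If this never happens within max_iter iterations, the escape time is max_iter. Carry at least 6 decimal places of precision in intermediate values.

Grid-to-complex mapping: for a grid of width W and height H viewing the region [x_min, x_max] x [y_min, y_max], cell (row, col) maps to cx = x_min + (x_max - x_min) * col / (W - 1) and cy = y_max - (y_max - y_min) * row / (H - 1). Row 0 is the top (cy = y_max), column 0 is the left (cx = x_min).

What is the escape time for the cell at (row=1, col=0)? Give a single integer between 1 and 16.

z_0 = 0 + 0i, c = -1.9900 + 0.1000i
Iter 1: z = -1.9900 + 0.1000i, |z|^2 = 3.9701
Iter 2: z = 1.9601 + -0.2980i, |z|^2 = 3.9308
Iter 3: z = 1.7632 + -1.0682i, |z|^2 = 4.2499
Escaped at iteration 3

Answer: 3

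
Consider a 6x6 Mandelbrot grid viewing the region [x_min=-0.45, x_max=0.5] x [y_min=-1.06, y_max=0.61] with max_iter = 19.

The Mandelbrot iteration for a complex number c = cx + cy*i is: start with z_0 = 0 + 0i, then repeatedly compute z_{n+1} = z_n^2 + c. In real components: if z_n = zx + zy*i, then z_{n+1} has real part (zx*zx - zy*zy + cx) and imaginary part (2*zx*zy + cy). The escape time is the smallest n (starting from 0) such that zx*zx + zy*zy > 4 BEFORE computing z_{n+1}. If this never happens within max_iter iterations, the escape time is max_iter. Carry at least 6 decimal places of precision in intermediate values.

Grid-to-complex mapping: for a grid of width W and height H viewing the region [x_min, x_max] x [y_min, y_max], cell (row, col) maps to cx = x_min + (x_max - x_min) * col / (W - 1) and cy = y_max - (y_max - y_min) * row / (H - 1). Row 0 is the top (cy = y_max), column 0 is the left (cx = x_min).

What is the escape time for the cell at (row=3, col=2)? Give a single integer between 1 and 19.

Answer: 19

Derivation:
z_0 = 0 + 0i, c = -0.0700 + -0.3920i
Iter 1: z = -0.0700 + -0.3920i, |z|^2 = 0.1586
Iter 2: z = -0.2188 + -0.3371i, |z|^2 = 0.1615
Iter 3: z = -0.1358 + -0.2445i, |z|^2 = 0.0782
Iter 4: z = -0.1113 + -0.3256i, |z|^2 = 0.1184
Iter 5: z = -0.1636 + -0.3195i, |z|^2 = 0.1288
Iter 6: z = -0.1453 + -0.2875i, |z|^2 = 0.1037
Iter 7: z = -0.1315 + -0.3085i, |z|^2 = 0.1124
Iter 8: z = -0.1479 + -0.3109i, |z|^2 = 0.1185
Iter 9: z = -0.1448 + -0.3001i, |z|^2 = 0.1110
Iter 10: z = -0.1391 + -0.3051i, |z|^2 = 0.1124
Iter 11: z = -0.1437 + -0.3071i, |z|^2 = 0.1150
Iter 12: z = -0.1437 + -0.3037i, |z|^2 = 0.1129
Iter 13: z = -0.1416 + -0.3047i, |z|^2 = 0.1129
Iter 14: z = -0.1428 + -0.3057i, |z|^2 = 0.1138
Iter 15: z = -0.1431 + -0.3047i, |z|^2 = 0.1133
Iter 16: z = -0.1424 + -0.3048i, |z|^2 = 0.1132
Iter 17: z = -0.1427 + -0.3052i, |z|^2 = 0.1135
Iter 18: z = -0.1428 + -0.3049i, |z|^2 = 0.1134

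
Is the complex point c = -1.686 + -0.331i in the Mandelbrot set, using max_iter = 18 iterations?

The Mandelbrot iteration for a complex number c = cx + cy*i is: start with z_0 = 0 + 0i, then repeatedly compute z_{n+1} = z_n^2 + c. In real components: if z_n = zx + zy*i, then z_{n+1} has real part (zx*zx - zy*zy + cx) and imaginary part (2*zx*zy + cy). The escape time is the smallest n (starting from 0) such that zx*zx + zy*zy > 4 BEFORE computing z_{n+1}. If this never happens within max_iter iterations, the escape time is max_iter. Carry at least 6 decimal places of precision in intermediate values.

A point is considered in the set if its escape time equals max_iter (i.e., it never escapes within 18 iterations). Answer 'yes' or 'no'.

z_0 = 0 + 0i, c = -1.6860 + -0.3310i
Iter 1: z = -1.6860 + -0.3310i, |z|^2 = 2.9522
Iter 2: z = 1.0470 + 0.7851i, |z|^2 = 1.7127
Iter 3: z = -1.2061 + 1.3131i, |z|^2 = 3.1791
Iter 4: z = -1.9555 + -3.4986i, |z|^2 = 16.0644
Escaped at iteration 4

Answer: no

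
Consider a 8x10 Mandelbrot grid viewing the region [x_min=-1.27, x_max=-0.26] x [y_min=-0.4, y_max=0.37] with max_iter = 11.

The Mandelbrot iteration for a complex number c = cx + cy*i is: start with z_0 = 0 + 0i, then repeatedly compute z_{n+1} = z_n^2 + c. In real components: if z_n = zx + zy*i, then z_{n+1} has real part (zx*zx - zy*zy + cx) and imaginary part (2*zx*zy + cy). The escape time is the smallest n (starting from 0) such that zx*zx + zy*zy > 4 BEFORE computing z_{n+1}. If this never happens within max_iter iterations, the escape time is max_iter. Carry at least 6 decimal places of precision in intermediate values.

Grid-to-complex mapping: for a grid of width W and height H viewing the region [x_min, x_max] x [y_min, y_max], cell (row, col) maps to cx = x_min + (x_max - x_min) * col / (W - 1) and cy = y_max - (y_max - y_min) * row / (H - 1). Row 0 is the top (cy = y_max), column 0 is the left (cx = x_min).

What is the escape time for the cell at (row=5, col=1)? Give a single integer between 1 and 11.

Answer: 11

Derivation:
z_0 = 0 + 0i, c = -1.1257 + -0.0578i
Iter 1: z = -1.1257 + -0.0578i, |z|^2 = 1.2706
Iter 2: z = 0.1382 + 0.0723i, |z|^2 = 0.0243
Iter 3: z = -1.1118 + -0.0378i, |z|^2 = 1.2376
Iter 4: z = 0.1091 + 0.0263i, |z|^2 = 0.0126
Iter 5: z = -1.1145 + -0.0520i, |z|^2 = 1.2448
Iter 6: z = 0.1137 + 0.0582i, |z|^2 = 0.0163
Iter 7: z = -1.1162 + -0.0445i, |z|^2 = 1.2478
Iter 8: z = 0.1182 + 0.0416i, |z|^2 = 0.0157
Iter 9: z = -1.1135 + -0.0479i, |z|^2 = 1.2422
Iter 10: z = 0.1118 + 0.0490i, |z|^2 = 0.0149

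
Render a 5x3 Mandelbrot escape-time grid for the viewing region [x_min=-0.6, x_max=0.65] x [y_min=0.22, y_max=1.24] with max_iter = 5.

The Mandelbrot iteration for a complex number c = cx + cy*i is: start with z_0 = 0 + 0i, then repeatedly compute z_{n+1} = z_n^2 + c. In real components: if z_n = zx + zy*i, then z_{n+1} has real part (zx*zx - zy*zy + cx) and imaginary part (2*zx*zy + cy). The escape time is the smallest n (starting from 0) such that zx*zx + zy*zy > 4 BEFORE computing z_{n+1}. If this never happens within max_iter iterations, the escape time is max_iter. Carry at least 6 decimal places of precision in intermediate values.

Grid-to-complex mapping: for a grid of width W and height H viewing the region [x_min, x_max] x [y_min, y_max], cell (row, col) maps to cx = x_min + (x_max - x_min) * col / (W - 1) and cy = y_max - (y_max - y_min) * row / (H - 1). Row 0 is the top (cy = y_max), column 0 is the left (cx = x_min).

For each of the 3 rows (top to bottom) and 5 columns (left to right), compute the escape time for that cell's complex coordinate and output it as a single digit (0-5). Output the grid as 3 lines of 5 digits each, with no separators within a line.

(row=0, col=0): c = -0.6000 + 1.2400i → escape time 3
(row=0, col=1): c = -0.2875 + 1.2400i → escape time 3
(row=0, col=2): c = 0.0250 + 1.2400i → escape time 3
(row=0, col=3): c = 0.3375 + 1.2400i → escape time 2
(row=0, col=4): c = 0.6500 + 1.2400i → escape time 2
(row=1, col=0): c = -0.6000 + 0.7300i → escape time 5
(row=1, col=1): c = -0.2875 + 0.7300i → escape time 5
(row=1, col=2): c = 0.0250 + 0.7300i → escape time 5
(row=1, col=3): c = 0.3375 + 0.7300i → escape time 5
(row=1, col=4): c = 0.6500 + 0.7300i → escape time 3
(row=2, col=0): c = -0.6000 + 0.2200i → escape time 5
(row=2, col=1): c = -0.2875 + 0.2200i → escape time 5
(row=2, col=2): c = 0.0250 + 0.2200i → escape time 5
(row=2, col=3): c = 0.3375 + 0.2200i → escape time 5
(row=2, col=4): c = 0.6500 + 0.2200i → escape time 4

Answer: 33322
55553
55554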